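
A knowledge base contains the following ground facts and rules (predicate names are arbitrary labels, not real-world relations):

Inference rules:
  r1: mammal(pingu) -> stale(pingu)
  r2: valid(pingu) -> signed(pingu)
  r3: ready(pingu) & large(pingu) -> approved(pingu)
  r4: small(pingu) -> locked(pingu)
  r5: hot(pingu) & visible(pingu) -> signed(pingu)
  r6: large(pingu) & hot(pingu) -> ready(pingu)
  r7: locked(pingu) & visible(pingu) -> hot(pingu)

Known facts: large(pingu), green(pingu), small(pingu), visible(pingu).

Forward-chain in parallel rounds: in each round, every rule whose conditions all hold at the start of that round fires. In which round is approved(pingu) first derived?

4

Round 1: r4 [small(pingu) -> locked(pingu)]. New: locked(pingu).
Round 2: r7 [locked(pingu) & visible(pingu) -> hot(pingu)]. New: hot(pingu).
Round 3: r5 [hot(pingu) & visible(pingu) -> signed(pingu)]; r6 [large(pingu) & hot(pingu) -> ready(pingu)]. New: signed(pingu), ready(pingu).
Round 4: r3 [ready(pingu) & large(pingu) -> approved(pingu)]. New: approved(pingu).
approved(pingu) first appears in round 4.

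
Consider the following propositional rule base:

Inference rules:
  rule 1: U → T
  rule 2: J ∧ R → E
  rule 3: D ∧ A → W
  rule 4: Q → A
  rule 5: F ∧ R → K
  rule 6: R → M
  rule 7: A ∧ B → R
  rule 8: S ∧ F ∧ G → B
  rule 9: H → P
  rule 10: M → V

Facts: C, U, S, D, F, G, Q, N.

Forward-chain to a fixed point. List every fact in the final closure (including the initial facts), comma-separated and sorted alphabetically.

Round 1: rule 1 [U → T]; rule 4 [Q → A]; rule 8 [S ∧ F ∧ G → B]. New: T, A, B.
Round 2: rule 3 [D ∧ A → W]; rule 7 [A ∧ B → R]. New: W, R.
Round 3: rule 5 [F ∧ R → K]; rule 6 [R → M]. New: K, M.
Round 4: rule 10 [M → V]. New: V.

A, B, C, D, F, G, K, M, N, Q, R, S, T, U, V, W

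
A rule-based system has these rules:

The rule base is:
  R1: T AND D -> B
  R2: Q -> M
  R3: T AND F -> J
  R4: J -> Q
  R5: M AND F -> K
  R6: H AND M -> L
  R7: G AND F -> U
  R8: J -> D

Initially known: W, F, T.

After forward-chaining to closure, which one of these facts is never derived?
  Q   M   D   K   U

U

Round 1: R3 [T AND F -> J]. New: J.
Round 2: R4 [J -> Q]; R8 [J -> D]. New: Q, D.
Round 3: R1 [T AND D -> B]; R2 [Q -> M]. New: B, M.
Round 4: R5 [M AND F -> K]. New: K.
Derived: Q (round 2), M (round 3), D (round 2), K (round 4). U never appears in any round.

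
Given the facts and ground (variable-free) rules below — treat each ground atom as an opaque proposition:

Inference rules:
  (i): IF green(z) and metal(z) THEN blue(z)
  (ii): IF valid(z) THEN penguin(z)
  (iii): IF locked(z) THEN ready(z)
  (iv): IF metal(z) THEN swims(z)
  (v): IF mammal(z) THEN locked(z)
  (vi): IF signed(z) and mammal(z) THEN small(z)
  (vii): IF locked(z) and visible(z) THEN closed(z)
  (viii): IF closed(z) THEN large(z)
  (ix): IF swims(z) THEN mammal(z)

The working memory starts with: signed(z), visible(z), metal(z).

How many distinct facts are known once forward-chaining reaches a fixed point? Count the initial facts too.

10

Round 1: (iv) [IF metal(z) THEN swims(z)]. New: swims(z).
Round 2: (ix) [IF swims(z) THEN mammal(z)]. New: mammal(z).
Round 3: (v) [IF mammal(z) THEN locked(z)]; (vi) [IF signed(z) and mammal(z) THEN small(z)]. New: locked(z), small(z).
Round 4: (iii) [IF locked(z) THEN ready(z)]; (vii) [IF locked(z) and visible(z) THEN closed(z)]. New: ready(z), closed(z).
Round 5: (viii) [IF closed(z) THEN large(z)]. New: large(z).
Closure: {closed(z), large(z), locked(z), mammal(z), metal(z), ready(z), signed(z), small(z), swims(z), visible(z)} — 10 facts.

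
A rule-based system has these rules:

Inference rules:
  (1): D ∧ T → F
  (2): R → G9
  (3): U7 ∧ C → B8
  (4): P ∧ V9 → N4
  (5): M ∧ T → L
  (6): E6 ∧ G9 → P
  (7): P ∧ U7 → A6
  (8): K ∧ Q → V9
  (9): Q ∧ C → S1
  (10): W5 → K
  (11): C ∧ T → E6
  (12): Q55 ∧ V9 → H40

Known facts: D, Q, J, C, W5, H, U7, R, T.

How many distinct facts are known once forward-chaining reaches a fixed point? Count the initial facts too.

19

Round 1: (1) [D ∧ T → F]; (2) [R → G9]; (3) [U7 ∧ C → B8]; (9) [Q ∧ C → S1]; (10) [W5 → K]; (11) [C ∧ T → E6]. New: F, G9, B8, S1, K, E6.
Round 2: (6) [E6 ∧ G9 → P]; (8) [K ∧ Q → V9]. New: P, V9.
Round 3: (4) [P ∧ V9 → N4]; (7) [P ∧ U7 → A6]. New: N4, A6.
Closure: {A6, B8, C, D, E6, F, G9, H, J, K, N4, P, Q, R, S1, T, U7, V9, W5} — 19 facts.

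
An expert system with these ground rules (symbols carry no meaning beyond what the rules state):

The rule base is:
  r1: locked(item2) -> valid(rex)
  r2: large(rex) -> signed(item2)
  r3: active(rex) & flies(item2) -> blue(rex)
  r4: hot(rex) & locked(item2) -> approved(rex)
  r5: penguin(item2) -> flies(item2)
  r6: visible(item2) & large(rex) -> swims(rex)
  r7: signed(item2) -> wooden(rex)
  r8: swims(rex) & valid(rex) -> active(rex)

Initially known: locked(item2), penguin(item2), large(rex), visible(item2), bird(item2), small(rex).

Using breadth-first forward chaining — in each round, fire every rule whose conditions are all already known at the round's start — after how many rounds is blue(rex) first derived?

3

Round 1: r1 [locked(item2) -> valid(rex)]; r2 [large(rex) -> signed(item2)]; r5 [penguin(item2) -> flies(item2)]; r6 [visible(item2) & large(rex) -> swims(rex)]. Adds valid(rex), signed(item2), flies(item2), swims(rex).
Round 2: r7 [signed(item2) -> wooden(rex)]; r8 [swims(rex) & valid(rex) -> active(rex)]. Adds wooden(rex), active(rex).
Round 3: r3 [active(rex) & flies(item2) -> blue(rex)]. Adds blue(rex).
blue(rex) first appears in round 3.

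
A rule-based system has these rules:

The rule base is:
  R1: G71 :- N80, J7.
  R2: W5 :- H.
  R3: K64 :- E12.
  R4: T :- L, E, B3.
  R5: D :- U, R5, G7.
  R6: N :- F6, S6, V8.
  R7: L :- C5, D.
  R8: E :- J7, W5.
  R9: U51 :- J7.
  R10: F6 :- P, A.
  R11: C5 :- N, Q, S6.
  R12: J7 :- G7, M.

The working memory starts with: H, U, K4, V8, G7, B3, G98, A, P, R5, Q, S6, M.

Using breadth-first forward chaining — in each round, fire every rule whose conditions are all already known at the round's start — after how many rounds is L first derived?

4

Round 1: R2 [W5 :- H.]; R5 [D :- U, R5, G7.]; R10 [F6 :- P, A.]; R12 [J7 :- G7, M.]. Adds W5, D, F6, J7.
Round 2: R6 [N :- F6, S6, V8.]; R8 [E :- J7, W5.]; R9 [U51 :- J7.]. Adds N, E, U51.
Round 3: R11 [C5 :- N, Q, S6.]. Adds C5.
Round 4: R7 [L :- C5, D.]. Adds L.
L first appears in round 4.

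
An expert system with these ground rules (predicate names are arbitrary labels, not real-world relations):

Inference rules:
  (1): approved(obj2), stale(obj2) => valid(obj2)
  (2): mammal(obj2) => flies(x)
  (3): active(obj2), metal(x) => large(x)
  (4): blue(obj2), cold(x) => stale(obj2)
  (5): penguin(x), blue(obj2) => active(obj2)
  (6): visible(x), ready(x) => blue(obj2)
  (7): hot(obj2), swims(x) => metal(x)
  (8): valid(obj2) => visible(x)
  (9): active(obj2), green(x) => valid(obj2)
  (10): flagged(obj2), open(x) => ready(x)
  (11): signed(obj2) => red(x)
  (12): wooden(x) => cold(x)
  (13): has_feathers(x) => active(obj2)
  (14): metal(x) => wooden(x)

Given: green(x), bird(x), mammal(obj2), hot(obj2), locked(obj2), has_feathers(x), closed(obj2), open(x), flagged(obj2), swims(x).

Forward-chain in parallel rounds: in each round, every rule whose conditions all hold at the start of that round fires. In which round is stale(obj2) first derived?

5

[1] (2) [mammal(obj2) => flies(x)]; (7) [hot(obj2), swims(x) => metal(x)]; (10) [flagged(obj2), open(x) => ready(x)]; (13) [has_feathers(x) => active(obj2)]. ⇒ new: flies(x), metal(x), ready(x), active(obj2).
[2] (3) [active(obj2), metal(x) => large(x)]; (9) [active(obj2), green(x) => valid(obj2)]; (14) [metal(x) => wooden(x)]. ⇒ new: large(x), valid(obj2), wooden(x).
[3] (8) [valid(obj2) => visible(x)]; (12) [wooden(x) => cold(x)]. ⇒ new: visible(x), cold(x).
[4] (6) [visible(x), ready(x) => blue(obj2)]. ⇒ new: blue(obj2).
[5] (4) [blue(obj2), cold(x) => stale(obj2)]. ⇒ new: stale(obj2).
stale(obj2) first appears in round 5.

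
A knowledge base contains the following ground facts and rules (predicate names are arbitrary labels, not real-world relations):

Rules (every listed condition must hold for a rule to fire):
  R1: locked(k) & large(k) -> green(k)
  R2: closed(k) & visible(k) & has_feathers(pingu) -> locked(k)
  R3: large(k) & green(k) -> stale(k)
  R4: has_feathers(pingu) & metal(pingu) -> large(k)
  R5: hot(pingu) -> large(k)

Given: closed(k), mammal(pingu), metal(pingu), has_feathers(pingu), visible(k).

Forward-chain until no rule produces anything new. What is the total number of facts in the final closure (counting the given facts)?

Round 1: R2 [closed(k) & visible(k) & has_feathers(pingu) -> locked(k)]; R4 [has_feathers(pingu) & metal(pingu) -> large(k)]. New: locked(k), large(k).
Round 2: R1 [locked(k) & large(k) -> green(k)]. New: green(k).
Round 3: R3 [large(k) & green(k) -> stale(k)]. New: stale(k).
Closure: {closed(k), green(k), has_feathers(pingu), large(k), locked(k), mammal(pingu), metal(pingu), stale(k), visible(k)} — 9 facts.

9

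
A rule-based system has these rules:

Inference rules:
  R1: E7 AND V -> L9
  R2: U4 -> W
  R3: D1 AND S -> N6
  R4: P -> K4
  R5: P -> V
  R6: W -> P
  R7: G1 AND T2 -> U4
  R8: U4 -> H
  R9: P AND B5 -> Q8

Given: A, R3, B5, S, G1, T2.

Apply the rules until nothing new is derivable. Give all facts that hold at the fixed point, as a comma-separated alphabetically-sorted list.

Round 1 fires R7, giving U4.
Round 2 fires R2, R8, giving W, H.
Round 3 fires R6, giving P.
Round 4 fires R4, R5, R9, giving K4, V, Q8.

A, B5, G1, H, K4, P, Q8, R3, S, T2, U4, V, W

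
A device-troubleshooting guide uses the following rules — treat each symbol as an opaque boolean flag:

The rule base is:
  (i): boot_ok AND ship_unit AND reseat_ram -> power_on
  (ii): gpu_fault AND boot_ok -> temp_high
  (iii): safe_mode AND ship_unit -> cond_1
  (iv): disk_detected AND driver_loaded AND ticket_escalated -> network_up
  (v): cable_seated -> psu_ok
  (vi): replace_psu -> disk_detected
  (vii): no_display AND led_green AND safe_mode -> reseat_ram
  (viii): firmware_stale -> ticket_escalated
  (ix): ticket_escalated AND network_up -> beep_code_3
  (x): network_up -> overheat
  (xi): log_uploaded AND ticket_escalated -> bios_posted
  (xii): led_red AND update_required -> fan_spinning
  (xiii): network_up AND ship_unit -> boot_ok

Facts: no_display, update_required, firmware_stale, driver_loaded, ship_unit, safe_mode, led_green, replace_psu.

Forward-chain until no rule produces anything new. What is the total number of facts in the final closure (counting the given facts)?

Round 1 fires (iii), (vi), (vii), (viii), giving cond_1, disk_detected, reseat_ram, ticket_escalated.
Round 2 fires (iv), giving network_up.
Round 3 fires (ix), (x), (xiii), giving beep_code_3, overheat, boot_ok.
Round 4 fires (i), giving power_on.
Closure: {beep_code_3, boot_ok, cond_1, disk_detected, driver_loaded, firmware_stale, led_green, network_up, no_display, overheat, power_on, replace_psu, reseat_ram, safe_mode, ship_unit, ticket_escalated, update_required} — 17 facts.

17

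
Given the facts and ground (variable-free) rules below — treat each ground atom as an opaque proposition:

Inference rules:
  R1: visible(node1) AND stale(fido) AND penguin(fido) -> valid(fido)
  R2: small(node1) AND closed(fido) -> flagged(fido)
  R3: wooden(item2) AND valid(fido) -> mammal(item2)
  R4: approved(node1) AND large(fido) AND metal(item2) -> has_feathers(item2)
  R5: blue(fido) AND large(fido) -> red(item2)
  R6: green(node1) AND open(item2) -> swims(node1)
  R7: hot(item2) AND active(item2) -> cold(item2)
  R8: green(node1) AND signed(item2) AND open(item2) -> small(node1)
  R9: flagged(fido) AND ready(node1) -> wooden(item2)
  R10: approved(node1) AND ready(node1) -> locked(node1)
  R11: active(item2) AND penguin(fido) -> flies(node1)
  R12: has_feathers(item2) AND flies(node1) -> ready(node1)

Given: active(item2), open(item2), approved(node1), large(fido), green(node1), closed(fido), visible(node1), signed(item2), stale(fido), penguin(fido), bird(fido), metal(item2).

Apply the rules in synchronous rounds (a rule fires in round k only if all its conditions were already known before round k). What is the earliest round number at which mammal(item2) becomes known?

Round 1 fires R1, R4, R6, R8, R11, giving valid(fido), has_feathers(item2), swims(node1), small(node1), flies(node1).
Round 2 fires R2, R12, giving flagged(fido), ready(node1).
Round 3 fires R9, R10, giving wooden(item2), locked(node1).
Round 4 fires R3, giving mammal(item2).
mammal(item2) first appears in round 4.

4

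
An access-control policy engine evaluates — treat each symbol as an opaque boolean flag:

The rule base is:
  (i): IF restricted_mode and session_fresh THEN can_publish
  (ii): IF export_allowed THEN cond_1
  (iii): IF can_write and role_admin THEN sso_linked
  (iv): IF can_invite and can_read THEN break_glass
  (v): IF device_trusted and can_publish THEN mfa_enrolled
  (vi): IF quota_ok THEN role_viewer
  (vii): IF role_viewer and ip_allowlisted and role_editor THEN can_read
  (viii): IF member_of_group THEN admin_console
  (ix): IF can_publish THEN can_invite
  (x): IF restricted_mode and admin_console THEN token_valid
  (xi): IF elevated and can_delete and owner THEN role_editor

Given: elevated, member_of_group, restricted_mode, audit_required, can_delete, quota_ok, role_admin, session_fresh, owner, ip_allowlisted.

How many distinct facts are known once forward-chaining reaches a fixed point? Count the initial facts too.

18

Round 1 — (i), (vi), (viii), (xi), derive can_publish, role_viewer, admin_console, role_editor.
Round 2 — (vii), (ix), (x), derive can_read, can_invite, token_valid.
Round 3 — (iv), derive break_glass.
Closure: {admin_console, audit_required, break_glass, can_delete, can_invite, can_publish, can_read, elevated, ip_allowlisted, member_of_group, owner, quota_ok, restricted_mode, role_admin, role_editor, role_viewer, session_fresh, token_valid} — 18 facts.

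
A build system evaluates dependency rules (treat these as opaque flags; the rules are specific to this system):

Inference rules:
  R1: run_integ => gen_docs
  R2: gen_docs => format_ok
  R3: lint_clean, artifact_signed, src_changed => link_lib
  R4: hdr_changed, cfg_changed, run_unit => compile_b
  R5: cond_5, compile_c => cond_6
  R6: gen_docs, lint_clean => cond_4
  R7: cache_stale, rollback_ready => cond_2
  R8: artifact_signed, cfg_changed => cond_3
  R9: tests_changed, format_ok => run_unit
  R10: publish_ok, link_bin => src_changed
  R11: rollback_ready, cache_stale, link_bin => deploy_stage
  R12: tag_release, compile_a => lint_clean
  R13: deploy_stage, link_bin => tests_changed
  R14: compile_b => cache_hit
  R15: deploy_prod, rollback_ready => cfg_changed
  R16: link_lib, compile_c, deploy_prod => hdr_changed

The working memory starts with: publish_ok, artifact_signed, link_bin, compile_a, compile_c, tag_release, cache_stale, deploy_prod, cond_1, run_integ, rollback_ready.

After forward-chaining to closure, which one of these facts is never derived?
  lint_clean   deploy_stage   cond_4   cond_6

cond_6

Round 1 fires R1, R7, R10, R11, R12, R15, giving gen_docs, cond_2, src_changed, deploy_stage, lint_clean, cfg_changed.
Round 2 fires R2, R3, R6, R8, R13, giving format_ok, link_lib, cond_4, cond_3, tests_changed.
Round 3 fires R9, R16, giving run_unit, hdr_changed.
Round 4 fires R4, giving compile_b.
Round 5 fires R14, giving cache_hit.
Derived: lint_clean (round 1), deploy_stage (round 1), cond_4 (round 2). cond_6 never appears in any round.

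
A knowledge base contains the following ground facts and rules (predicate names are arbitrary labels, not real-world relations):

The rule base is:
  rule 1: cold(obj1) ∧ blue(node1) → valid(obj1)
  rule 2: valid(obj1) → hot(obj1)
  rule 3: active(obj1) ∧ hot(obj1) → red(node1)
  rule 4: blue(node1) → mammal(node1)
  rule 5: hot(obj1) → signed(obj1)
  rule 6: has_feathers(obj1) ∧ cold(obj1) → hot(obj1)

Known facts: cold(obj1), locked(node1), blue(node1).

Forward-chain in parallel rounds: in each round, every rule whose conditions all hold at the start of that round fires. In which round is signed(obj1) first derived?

3

Round 1: rule 1 [cold(obj1) ∧ blue(node1) → valid(obj1)]; rule 4 [blue(node1) → mammal(node1)]. Adds valid(obj1), mammal(node1).
Round 2: rule 2 [valid(obj1) → hot(obj1)]. Adds hot(obj1).
Round 3: rule 5 [hot(obj1) → signed(obj1)]. Adds signed(obj1).
signed(obj1) first appears in round 3.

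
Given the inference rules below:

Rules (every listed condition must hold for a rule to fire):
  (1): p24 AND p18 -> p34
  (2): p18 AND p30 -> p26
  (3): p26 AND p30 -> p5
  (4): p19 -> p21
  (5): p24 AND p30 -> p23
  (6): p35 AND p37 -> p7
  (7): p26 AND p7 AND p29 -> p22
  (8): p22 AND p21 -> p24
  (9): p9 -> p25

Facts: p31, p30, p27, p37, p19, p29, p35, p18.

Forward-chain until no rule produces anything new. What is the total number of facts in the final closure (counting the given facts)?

Round 1: (2) [p18 AND p30 -> p26]; (4) [p19 -> p21]; (6) [p35 AND p37 -> p7]. New: p26, p21, p7.
Round 2: (3) [p26 AND p30 -> p5]; (7) [p26 AND p7 AND p29 -> p22]. New: p5, p22.
Round 3: (8) [p22 AND p21 -> p24]. New: p24.
Round 4: (1) [p24 AND p18 -> p34]; (5) [p24 AND p30 -> p23]. New: p34, p23.
Closure: {p18, p19, p21, p22, p23, p24, p26, p27, p29, p30, p31, p34, p35, p37, p5, p7} — 16 facts.

16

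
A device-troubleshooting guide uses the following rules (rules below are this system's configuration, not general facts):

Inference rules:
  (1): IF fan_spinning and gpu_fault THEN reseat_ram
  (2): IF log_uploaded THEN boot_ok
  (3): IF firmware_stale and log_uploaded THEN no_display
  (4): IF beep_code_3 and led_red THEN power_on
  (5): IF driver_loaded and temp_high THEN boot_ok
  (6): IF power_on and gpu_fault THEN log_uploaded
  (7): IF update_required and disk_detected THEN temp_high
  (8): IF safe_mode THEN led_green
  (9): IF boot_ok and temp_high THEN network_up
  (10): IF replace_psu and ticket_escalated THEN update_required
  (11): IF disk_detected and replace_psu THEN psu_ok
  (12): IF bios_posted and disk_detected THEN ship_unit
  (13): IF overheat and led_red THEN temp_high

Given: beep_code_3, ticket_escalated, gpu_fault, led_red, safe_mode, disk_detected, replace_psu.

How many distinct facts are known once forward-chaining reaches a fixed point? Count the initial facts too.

15

[1] (4) [IF beep_code_3 and led_red THEN power_on]; (8) [IF safe_mode THEN led_green]; (10) [IF replace_psu and ticket_escalated THEN update_required]; (11) [IF disk_detected and replace_psu THEN psu_ok]. ⇒ new: power_on, led_green, update_required, psu_ok.
[2] (6) [IF power_on and gpu_fault THEN log_uploaded]; (7) [IF update_required and disk_detected THEN temp_high]. ⇒ new: log_uploaded, temp_high.
[3] (2) [IF log_uploaded THEN boot_ok]. ⇒ new: boot_ok.
[4] (9) [IF boot_ok and temp_high THEN network_up]. ⇒ new: network_up.
Closure: {beep_code_3, boot_ok, disk_detected, gpu_fault, led_green, led_red, log_uploaded, network_up, power_on, psu_ok, replace_psu, safe_mode, temp_high, ticket_escalated, update_required} — 15 facts.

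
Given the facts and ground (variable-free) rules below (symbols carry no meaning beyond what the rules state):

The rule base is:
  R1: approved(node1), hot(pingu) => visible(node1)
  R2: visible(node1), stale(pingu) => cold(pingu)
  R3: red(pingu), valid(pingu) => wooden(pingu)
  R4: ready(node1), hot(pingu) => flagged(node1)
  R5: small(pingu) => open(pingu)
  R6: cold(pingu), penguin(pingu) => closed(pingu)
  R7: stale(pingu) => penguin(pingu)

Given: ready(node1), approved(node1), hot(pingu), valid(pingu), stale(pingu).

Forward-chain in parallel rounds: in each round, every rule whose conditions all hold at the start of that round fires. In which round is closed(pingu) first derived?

Round 1: R1 [approved(node1), hot(pingu) => visible(node1)]; R4 [ready(node1), hot(pingu) => flagged(node1)]; R7 [stale(pingu) => penguin(pingu)]. Adds visible(node1), flagged(node1), penguin(pingu).
Round 2: R2 [visible(node1), stale(pingu) => cold(pingu)]. Adds cold(pingu).
Round 3: R6 [cold(pingu), penguin(pingu) => closed(pingu)]. Adds closed(pingu).
closed(pingu) first appears in round 3.

3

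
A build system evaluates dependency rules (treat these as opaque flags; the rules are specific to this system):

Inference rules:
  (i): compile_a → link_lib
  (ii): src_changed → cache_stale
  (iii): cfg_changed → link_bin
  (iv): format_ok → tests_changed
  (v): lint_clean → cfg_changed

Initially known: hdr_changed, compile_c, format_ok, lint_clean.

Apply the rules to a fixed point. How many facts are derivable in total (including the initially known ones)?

Round 1 — (iv), (v), derive tests_changed, cfg_changed.
Round 2 — (iii), derive link_bin.
Closure: {cfg_changed, compile_c, format_ok, hdr_changed, link_bin, lint_clean, tests_changed} — 7 facts.

7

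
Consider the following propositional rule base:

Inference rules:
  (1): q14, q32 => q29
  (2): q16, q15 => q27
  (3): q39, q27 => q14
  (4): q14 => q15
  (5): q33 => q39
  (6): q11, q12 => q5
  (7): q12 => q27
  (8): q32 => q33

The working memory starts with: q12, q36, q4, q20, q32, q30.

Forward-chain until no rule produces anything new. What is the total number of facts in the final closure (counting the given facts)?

Round 1 fires (7), (8), giving q27, q33.
Round 2 fires (5), giving q39.
Round 3 fires (3), giving q14.
Round 4 fires (1), (4), giving q29, q15.
Closure: {q12, q14, q15, q20, q27, q29, q30, q32, q33, q36, q39, q4} — 12 facts.

12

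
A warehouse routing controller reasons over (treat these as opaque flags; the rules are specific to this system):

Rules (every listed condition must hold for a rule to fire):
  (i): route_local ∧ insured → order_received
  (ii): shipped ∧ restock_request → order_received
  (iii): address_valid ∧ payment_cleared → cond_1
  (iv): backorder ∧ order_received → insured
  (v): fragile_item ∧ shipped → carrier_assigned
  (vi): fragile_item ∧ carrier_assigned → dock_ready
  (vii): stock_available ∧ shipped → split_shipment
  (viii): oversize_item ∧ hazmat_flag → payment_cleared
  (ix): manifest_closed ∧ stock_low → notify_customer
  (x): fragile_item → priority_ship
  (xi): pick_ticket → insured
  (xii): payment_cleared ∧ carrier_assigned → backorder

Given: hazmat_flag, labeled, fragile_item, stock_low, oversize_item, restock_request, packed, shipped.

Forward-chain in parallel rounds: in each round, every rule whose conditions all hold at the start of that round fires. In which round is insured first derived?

3

Round 1: (ii) [shipped ∧ restock_request → order_received]; (v) [fragile_item ∧ shipped → carrier_assigned]; (viii) [oversize_item ∧ hazmat_flag → payment_cleared]; (x) [fragile_item → priority_ship]. New: order_received, carrier_assigned, payment_cleared, priority_ship.
Round 2: (vi) [fragile_item ∧ carrier_assigned → dock_ready]; (xii) [payment_cleared ∧ carrier_assigned → backorder]. New: dock_ready, backorder.
Round 3: (iv) [backorder ∧ order_received → insured]. New: insured.
insured first appears in round 3.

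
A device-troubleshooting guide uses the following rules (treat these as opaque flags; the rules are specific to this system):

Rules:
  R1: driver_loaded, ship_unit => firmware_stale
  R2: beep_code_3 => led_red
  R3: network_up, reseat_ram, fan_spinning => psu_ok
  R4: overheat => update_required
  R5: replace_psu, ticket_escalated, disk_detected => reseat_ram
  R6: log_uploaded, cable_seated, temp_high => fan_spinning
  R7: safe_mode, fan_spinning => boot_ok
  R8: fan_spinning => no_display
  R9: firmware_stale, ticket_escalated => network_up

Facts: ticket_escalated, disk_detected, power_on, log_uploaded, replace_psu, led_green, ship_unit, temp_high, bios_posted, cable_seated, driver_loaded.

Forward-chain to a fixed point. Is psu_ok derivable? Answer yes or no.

Round 1 fires R1, R5, R6, giving firmware_stale, reseat_ram, fan_spinning.
Round 2 fires R8, R9, giving no_display, network_up.
Round 3 fires R3, giving psu_ok.
psu_ok appears in round 3, so it is derivable.

yes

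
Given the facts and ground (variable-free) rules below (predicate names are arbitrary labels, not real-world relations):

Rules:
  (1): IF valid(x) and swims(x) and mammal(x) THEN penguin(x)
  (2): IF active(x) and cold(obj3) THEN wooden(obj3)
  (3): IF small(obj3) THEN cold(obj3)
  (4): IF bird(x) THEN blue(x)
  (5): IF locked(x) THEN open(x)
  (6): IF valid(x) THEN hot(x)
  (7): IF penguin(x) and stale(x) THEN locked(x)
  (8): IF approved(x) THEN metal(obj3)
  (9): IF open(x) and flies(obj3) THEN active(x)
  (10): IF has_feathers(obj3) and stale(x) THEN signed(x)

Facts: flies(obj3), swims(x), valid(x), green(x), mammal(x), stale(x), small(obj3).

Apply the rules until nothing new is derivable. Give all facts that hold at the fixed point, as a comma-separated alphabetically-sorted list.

active(x), cold(obj3), flies(obj3), green(x), hot(x), locked(x), mammal(x), open(x), penguin(x), small(obj3), stale(x), swims(x), valid(x), wooden(obj3)

Round 1: (1) [IF valid(x) and swims(x) and mammal(x) THEN penguin(x)]; (3) [IF small(obj3) THEN cold(obj3)]; (6) [IF valid(x) THEN hot(x)]. Adds penguin(x), cold(obj3), hot(x).
Round 2: (7) [IF penguin(x) and stale(x) THEN locked(x)]. Adds locked(x).
Round 3: (5) [IF locked(x) THEN open(x)]. Adds open(x).
Round 4: (9) [IF open(x) and flies(obj3) THEN active(x)]. Adds active(x).
Round 5: (2) [IF active(x) and cold(obj3) THEN wooden(obj3)]. Adds wooden(obj3).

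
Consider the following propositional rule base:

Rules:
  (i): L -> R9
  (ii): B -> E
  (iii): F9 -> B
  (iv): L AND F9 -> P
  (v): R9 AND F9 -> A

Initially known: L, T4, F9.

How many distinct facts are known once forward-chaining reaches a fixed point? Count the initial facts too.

Round 1: (i) [L -> R9]; (iii) [F9 -> B]; (iv) [L AND F9 -> P]. New: R9, B, P.
Round 2: (ii) [B -> E]; (v) [R9 AND F9 -> A]. New: E, A.
Closure: {A, B, E, F9, L, P, R9, T4} — 8 facts.

8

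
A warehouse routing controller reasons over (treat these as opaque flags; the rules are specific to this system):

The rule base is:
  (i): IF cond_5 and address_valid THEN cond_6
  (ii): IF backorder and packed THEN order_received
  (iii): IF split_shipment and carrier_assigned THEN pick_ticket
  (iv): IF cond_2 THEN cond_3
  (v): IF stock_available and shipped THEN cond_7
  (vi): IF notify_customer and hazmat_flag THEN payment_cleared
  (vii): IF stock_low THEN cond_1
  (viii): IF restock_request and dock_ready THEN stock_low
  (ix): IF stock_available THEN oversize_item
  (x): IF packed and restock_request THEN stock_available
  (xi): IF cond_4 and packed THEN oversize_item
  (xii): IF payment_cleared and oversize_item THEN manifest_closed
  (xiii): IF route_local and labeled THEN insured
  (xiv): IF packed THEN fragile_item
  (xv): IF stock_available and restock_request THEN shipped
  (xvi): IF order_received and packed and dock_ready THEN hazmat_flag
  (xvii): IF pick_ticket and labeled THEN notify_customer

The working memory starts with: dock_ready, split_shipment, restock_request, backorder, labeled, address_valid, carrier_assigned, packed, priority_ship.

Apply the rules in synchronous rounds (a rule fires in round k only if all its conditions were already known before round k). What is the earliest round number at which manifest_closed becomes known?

Round 1: (ii) [IF backorder and packed THEN order_received]; (iii) [IF split_shipment and carrier_assigned THEN pick_ticket]; (viii) [IF restock_request and dock_ready THEN stock_low]; (x) [IF packed and restock_request THEN stock_available]; (xiv) [IF packed THEN fragile_item]. New: order_received, pick_ticket, stock_low, stock_available, fragile_item.
Round 2: (vii) [IF stock_low THEN cond_1]; (ix) [IF stock_available THEN oversize_item]; (xv) [IF stock_available and restock_request THEN shipped]; (xvi) [IF order_received and packed and dock_ready THEN hazmat_flag]; (xvii) [IF pick_ticket and labeled THEN notify_customer]. New: cond_1, oversize_item, shipped, hazmat_flag, notify_customer.
Round 3: (v) [IF stock_available and shipped THEN cond_7]; (vi) [IF notify_customer and hazmat_flag THEN payment_cleared]. New: cond_7, payment_cleared.
Round 4: (xii) [IF payment_cleared and oversize_item THEN manifest_closed]. New: manifest_closed.
manifest_closed first appears in round 4.

4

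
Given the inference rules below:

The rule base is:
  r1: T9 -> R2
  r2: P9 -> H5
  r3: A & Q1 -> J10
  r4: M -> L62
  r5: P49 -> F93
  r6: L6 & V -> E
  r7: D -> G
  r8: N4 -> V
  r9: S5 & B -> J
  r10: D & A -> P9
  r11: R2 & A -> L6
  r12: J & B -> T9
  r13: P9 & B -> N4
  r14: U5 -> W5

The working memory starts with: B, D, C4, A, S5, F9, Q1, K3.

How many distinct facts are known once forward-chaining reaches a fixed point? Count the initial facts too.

19

Round 1 — r3, r7, r9, r10, derive J10, G, J, P9.
Round 2 — r2, r12, r13, derive H5, T9, N4.
Round 3 — r1, r8, derive R2, V.
Round 4 — r11, derive L6.
Round 5 — r6, derive E.
Closure: {A, B, C4, D, E, F9, G, H5, J, J10, K3, L6, N4, P9, Q1, R2, S5, T9, V} — 19 facts.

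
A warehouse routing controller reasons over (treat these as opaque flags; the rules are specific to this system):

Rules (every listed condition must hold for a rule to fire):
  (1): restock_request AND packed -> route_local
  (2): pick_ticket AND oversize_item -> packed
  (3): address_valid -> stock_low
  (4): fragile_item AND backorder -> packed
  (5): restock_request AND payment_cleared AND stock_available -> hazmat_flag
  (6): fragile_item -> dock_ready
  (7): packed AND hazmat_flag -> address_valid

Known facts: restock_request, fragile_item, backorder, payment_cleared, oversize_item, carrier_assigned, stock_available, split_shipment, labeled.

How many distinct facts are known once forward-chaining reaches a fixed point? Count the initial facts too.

15

Round 1: (4) [fragile_item AND backorder -> packed]; (5) [restock_request AND payment_cleared AND stock_available -> hazmat_flag]; (6) [fragile_item -> dock_ready]. New: packed, hazmat_flag, dock_ready.
Round 2: (1) [restock_request AND packed -> route_local]; (7) [packed AND hazmat_flag -> address_valid]. New: route_local, address_valid.
Round 3: (3) [address_valid -> stock_low]. New: stock_low.
Closure: {address_valid, backorder, carrier_assigned, dock_ready, fragile_item, hazmat_flag, labeled, oversize_item, packed, payment_cleared, restock_request, route_local, split_shipment, stock_available, stock_low} — 15 facts.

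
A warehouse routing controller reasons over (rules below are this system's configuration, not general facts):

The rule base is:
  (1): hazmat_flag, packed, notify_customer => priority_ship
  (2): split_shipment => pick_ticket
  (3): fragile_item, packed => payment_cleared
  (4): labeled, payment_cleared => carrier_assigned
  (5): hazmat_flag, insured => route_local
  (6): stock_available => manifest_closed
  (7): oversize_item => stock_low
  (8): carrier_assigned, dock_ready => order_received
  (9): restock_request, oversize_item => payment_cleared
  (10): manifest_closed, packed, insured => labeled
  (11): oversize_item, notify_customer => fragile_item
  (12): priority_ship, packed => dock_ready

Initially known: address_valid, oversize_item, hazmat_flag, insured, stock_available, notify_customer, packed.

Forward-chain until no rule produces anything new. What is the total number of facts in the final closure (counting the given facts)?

17

Round 1 — (1), (5), (6), (7), (11), derive priority_ship, route_local, manifest_closed, stock_low, fragile_item.
Round 2 — (3), (10), (12), derive payment_cleared, labeled, dock_ready.
Round 3 — (4), derive carrier_assigned.
Round 4 — (8), derive order_received.
Closure: {address_valid, carrier_assigned, dock_ready, fragile_item, hazmat_flag, insured, labeled, manifest_closed, notify_customer, order_received, oversize_item, packed, payment_cleared, priority_ship, route_local, stock_available, stock_low} — 17 facts.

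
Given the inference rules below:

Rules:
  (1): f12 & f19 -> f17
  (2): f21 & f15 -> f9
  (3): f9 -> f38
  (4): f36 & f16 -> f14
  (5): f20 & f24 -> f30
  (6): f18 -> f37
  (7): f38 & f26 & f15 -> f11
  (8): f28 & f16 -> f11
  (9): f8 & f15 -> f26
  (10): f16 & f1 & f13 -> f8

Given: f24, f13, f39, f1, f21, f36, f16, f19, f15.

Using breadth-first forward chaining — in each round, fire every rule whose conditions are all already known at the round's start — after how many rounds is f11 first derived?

3

Round 1 — (2), (4), (10), derive f9, f14, f8.
Round 2 — (3), (9), derive f38, f26.
Round 3 — (7), derive f11.
f11 first appears in round 3.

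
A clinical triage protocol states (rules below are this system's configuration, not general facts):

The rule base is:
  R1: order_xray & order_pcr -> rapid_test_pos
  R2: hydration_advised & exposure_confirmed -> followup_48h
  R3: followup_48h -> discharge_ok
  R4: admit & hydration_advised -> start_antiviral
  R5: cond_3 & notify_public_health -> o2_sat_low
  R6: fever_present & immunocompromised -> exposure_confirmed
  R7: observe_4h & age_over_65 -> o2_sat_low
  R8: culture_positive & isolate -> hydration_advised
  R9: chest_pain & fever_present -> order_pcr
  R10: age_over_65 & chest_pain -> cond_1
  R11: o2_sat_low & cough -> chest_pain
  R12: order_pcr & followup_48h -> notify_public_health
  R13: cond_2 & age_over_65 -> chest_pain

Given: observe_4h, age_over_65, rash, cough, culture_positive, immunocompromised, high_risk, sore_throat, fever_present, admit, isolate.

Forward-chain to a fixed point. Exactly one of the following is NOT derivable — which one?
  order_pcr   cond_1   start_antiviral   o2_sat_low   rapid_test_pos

Round 1: R6 [fever_present & immunocompromised -> exposure_confirmed]; R7 [observe_4h & age_over_65 -> o2_sat_low]; R8 [culture_positive & isolate -> hydration_advised]. New: exposure_confirmed, o2_sat_low, hydration_advised.
Round 2: R2 [hydration_advised & exposure_confirmed -> followup_48h]; R4 [admit & hydration_advised -> start_antiviral]; R11 [o2_sat_low & cough -> chest_pain]. New: followup_48h, start_antiviral, chest_pain.
Round 3: R3 [followup_48h -> discharge_ok]; R9 [chest_pain & fever_present -> order_pcr]; R10 [age_over_65 & chest_pain -> cond_1]. New: discharge_ok, order_pcr, cond_1.
Round 4: R12 [order_pcr & followup_48h -> notify_public_health]. New: notify_public_health.
Derived: cond_1 (round 3), start_antiviral (round 2), order_pcr (round 3), o2_sat_low (round 1). rapid_test_pos never appears in any round.

rapid_test_pos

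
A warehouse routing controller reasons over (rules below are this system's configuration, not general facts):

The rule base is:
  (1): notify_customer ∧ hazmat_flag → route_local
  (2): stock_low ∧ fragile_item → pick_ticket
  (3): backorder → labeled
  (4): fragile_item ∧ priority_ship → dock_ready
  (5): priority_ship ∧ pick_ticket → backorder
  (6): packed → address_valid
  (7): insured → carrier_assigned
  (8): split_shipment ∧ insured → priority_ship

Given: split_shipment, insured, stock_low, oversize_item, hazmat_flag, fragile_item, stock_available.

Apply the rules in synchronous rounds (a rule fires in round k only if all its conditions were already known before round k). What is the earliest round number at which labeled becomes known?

3

Round 1: (2) [stock_low ∧ fragile_item → pick_ticket]; (7) [insured → carrier_assigned]; (8) [split_shipment ∧ insured → priority_ship]. Adds pick_ticket, carrier_assigned, priority_ship.
Round 2: (4) [fragile_item ∧ priority_ship → dock_ready]; (5) [priority_ship ∧ pick_ticket → backorder]. Adds dock_ready, backorder.
Round 3: (3) [backorder → labeled]. Adds labeled.
labeled first appears in round 3.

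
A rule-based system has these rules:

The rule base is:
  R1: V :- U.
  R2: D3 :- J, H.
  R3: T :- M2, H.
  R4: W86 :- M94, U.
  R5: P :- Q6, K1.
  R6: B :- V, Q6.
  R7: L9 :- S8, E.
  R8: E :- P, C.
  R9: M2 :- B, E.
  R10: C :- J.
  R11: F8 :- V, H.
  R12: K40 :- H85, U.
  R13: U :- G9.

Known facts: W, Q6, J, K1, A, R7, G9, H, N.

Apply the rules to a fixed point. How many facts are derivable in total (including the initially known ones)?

19

Round 1 fires R2, R5, R10, R13, giving D3, P, C, U.
Round 2 fires R1, R8, giving V, E.
Round 3 fires R6, R11, giving B, F8.
Round 4 fires R9, giving M2.
Round 5 fires R3, giving T.
Closure: {A, B, C, D3, E, F8, G9, H, J, K1, M2, N, P, Q6, R7, T, U, V, W} — 19 facts.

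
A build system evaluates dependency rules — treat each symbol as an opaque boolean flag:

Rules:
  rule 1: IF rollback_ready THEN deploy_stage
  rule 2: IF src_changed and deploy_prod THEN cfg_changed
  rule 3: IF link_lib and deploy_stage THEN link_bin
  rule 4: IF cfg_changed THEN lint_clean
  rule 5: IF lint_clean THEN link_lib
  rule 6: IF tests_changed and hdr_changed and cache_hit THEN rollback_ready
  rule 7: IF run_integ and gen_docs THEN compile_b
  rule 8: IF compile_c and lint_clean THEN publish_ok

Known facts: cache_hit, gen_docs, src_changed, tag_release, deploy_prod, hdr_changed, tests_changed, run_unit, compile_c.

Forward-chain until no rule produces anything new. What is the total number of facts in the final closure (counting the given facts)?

16

Round 1 — rule 2, rule 6, derive cfg_changed, rollback_ready.
Round 2 — rule 1, rule 4, derive deploy_stage, lint_clean.
Round 3 — rule 5, rule 8, derive link_lib, publish_ok.
Round 4 — rule 3, derive link_bin.
Closure: {cache_hit, cfg_changed, compile_c, deploy_prod, deploy_stage, gen_docs, hdr_changed, link_bin, link_lib, lint_clean, publish_ok, rollback_ready, run_unit, src_changed, tag_release, tests_changed} — 16 facts.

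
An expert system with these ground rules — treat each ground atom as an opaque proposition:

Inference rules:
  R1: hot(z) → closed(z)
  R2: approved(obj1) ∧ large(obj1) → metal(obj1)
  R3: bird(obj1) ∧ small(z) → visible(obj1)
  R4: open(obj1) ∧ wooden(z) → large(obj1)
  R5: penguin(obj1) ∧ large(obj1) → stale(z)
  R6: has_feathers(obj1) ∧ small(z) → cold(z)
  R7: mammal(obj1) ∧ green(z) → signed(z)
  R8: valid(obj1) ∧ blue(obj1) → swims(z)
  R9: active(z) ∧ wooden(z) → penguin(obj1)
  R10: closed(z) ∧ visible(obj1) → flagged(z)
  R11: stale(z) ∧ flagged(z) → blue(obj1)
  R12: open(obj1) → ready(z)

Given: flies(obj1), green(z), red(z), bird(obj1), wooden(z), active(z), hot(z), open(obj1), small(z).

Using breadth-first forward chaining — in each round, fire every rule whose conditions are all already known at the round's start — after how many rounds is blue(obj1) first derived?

3

Round 1: R1 [hot(z) → closed(z)]; R3 [bird(obj1) ∧ small(z) → visible(obj1)]; R4 [open(obj1) ∧ wooden(z) → large(obj1)]; R9 [active(z) ∧ wooden(z) → penguin(obj1)]; R12 [open(obj1) → ready(z)]. Adds closed(z), visible(obj1), large(obj1), penguin(obj1), ready(z).
Round 2: R5 [penguin(obj1) ∧ large(obj1) → stale(z)]; R10 [closed(z) ∧ visible(obj1) → flagged(z)]. Adds stale(z), flagged(z).
Round 3: R11 [stale(z) ∧ flagged(z) → blue(obj1)]. Adds blue(obj1).
blue(obj1) first appears in round 3.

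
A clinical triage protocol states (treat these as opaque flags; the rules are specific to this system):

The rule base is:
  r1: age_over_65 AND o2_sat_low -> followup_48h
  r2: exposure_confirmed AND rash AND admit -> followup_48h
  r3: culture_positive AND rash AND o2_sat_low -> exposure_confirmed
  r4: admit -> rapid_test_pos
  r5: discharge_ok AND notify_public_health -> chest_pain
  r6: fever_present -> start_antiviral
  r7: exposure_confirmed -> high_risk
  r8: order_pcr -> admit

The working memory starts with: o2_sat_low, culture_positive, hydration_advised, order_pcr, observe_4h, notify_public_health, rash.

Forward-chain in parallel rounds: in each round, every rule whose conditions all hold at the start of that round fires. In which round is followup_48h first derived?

2

Round 1 — r3, r8, derive exposure_confirmed, admit.
Round 2 — r2, r4, r7, derive followup_48h, rapid_test_pos, high_risk.
followup_48h first appears in round 2.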